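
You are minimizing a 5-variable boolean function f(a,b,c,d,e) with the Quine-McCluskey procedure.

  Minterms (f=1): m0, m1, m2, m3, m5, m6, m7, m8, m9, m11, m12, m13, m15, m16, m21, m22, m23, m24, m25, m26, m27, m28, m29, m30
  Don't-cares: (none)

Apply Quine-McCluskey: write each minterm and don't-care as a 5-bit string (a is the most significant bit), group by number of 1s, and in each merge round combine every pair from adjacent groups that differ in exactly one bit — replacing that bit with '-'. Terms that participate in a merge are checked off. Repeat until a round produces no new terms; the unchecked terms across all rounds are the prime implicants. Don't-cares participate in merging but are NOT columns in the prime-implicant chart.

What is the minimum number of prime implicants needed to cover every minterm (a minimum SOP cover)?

size-2^0 implicants → 00000(✓)  00001(✓)  00010(✓)  00011(✓)  00101(✓)  00110(✓)  00111(✓)  01000(✓)  01001(✓)  01011(✓)  01100(✓)  01101(✓)  01111(✓)  10000(✓)  10101(✓)  10110(✓)  10111(✓)  11000(✓)  11001(✓)  11010(✓)  11011(✓)  11100(✓)  11101(✓)  11110(✓)
size-2^1 implicants → -0000(✓)  -0101(✓)  -0110(✓)  -0111(✓)  -1000(✓)  -1001(✓)  -1011(✓)  -1100(✓)  -1101(✓)  0-000(✓)  0-001(✓)  0-011(✓)  0-101(✓)  0-111(✓)  00-01(✓)  00-10(✓)  00-11(✓)  000-0(✓)  000-1(✓)  0000-(✓)  0001-(✓)  001-1(✓)  0011-(✓)  01-00(✓)  01-01(✓)  01-11(✓)  010-1(✓)  0100-(✓)  011-1(✓)  0110-(✓)  1-000(✓)  1-101(✓)  1-110  101-1(✓)  1011-(✓)  11-00(✓)  11-01(✓)  11-10(✓)  110-0(✓)  110-1(✓)  1100-(✓)  1101-(✓)  111-0(✓)  1110-(✓)
size-2^2 implicants → --000  --101  -01-1  -011-  -1-00(✓)  -1-01(✓)  -10-1  -100-(✓)  -110-(✓)  0--01(✓)  0--11(✓)  0-0-1(✓)  0-00-  0-1-1(✓)  00--1(✓)  00-1-  000--  01--1(✓)  01-0-(✓)  11--0  11-0-(✓)  110--
size-2^3 implicants → -1-0-  0---1
Unchecked terms (primes): --000, --101, -01-1, -011-, -1-0-, -10-1, 0---1, 0-00-, 00-1-, 000--, 1-110, 11--0, 110--
Minterm coverage:
  m0 ⊆ --000,0-00-,000--
  m1 ⊆ 0---1,0-00-,000--
  m2 ⊆ 00-1-,000--
  m3 ⊆ 0---1,00-1-,000--
  m5 ⊆ --101,-01-1,0---1
  m6 ⊆ -011-,00-1-
  m7 ⊆ -01-1,-011-,0---1,00-1-
  m8 ⊆ --000,-1-0-,0-00-
  m9 ⊆ -1-0-,-10-1,0---1,0-00-
  m11 ⊆ -10-1,0---1
  m12 ⊆ -1-0- [E]
  m13 ⊆ --101,-1-0-,0---1
  m15 ⊆ 0---1 [E]
  m16 ⊆ --000 [E]
  m21 ⊆ --101,-01-1
  m22 ⊆ -011-,1-110
  m23 ⊆ -01-1,-011-
  m24 ⊆ --000,-1-0-,11--0,110--
  m25 ⊆ -1-0-,-10-1,110--
  m26 ⊆ 11--0,110--
  m27 ⊆ -10-1,110--
  m28 ⊆ -1-0-,11--0
  m29 ⊆ --101,-1-0-
  m30 ⊆ 1-110,11--0
E = {--000, -1-0-, 0---1}
Petrick residual → -01-1, 00-1-, 1-110, 110--
Cover = c'd'e' + b'ce + bd' + a'e + a'b'd + acde' + abc'  |cover|=7

7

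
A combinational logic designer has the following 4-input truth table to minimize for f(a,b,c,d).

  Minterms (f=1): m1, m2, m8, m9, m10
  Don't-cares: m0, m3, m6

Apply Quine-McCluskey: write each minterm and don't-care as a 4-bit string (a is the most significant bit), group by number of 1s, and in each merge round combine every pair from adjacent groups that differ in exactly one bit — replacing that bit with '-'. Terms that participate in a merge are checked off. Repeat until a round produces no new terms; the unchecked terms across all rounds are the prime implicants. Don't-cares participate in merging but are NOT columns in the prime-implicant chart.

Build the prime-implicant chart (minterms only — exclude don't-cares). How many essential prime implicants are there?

Round 0: 0000✓ 0001✓ 0010✓ 0011✓ 0110✓ 1000✓ 1001✓ 1010✓
Round 1: -000✓ -001✓ -010✓ 0-10 00-0✓ 00-1✓ 000-✓ 001-✓ 10-0✓ 100-✓
Round 2: -0-0 -00- 00--
PIs = {-0-0, -00-, 0-10, 00--}
Coverage chart:
  m1: -00-,00--
  m2: -0-0,0-10,00--
  m8: -0-0,-00-
  m9: -00- ←essential
  m10: -0-0 ←essential
Essential: -0-0, -00-

2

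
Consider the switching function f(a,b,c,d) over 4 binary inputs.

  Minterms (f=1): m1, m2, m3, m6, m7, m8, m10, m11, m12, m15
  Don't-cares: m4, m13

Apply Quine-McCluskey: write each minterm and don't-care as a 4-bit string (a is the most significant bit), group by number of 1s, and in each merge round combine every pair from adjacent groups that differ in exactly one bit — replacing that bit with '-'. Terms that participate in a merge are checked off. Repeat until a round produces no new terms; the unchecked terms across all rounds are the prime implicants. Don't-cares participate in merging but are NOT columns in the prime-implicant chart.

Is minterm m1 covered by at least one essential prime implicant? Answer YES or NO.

[col 0] 0001*, 0010*, 0011*, 0100*, 0110*, 0111*, 1000*, 1010*, 1011*, 1100*, 1101*, 1111*
[col 1] -010*, -011*, -100, -111*, 0-10*, 0-11*, 00-1, 001-*, 01-0, 011-*, 1-00, 1-11*, 10-0, 101-*, 11-1, 110-
[col 2] --11, -01-, 0-1-
Prime implicants: --11, -01-, -100, 0-1-, 00-1, 01-0, 1-00, 10-0, 11-1, 110-
PI chart (minterm → PIs covering it):
  1 | 00-1  (sole → essential)
  2 | -01-,0-1-
  3 | --11,-01-,0-1-,00-1
  6 | 0-1-,01-0
  7 | --11,0-1-
  8 | 1-00,10-0
  10 | -01-,10-0
  11 | --11,-01-
  12 | -100,1-00,110-
  15 | --11,11-1
Essential prime implicants: 00-1

YES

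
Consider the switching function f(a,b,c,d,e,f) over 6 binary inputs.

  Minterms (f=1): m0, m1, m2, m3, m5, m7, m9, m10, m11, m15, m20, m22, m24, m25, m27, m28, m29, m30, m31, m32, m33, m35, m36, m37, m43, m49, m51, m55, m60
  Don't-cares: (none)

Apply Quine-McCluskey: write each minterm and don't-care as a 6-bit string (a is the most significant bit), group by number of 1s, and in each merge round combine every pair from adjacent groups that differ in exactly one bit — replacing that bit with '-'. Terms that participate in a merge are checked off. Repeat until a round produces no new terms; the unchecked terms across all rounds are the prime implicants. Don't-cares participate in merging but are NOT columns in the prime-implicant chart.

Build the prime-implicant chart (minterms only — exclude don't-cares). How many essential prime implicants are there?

[col 0] 000000*, 000001*, 000010*, 000011*, 000101*, 000111*, 001001*, 001010*, 001011*, 001111*, 010100*, 010110*, 011000*, 011001*, 011011*, 011100*, 011101*, 011110*, 011111*, 100000*, 100001*, 100011*, 100100*, 100101*, 101011*, 110001*, 110011*, 110111*, 111100*
[col 1] -00000*, -00001*, -00011*, -00101*, -01011*, -11100, 0-1001*, 0-1011*, 0-1111*, 00-001*, 00-010*, 00-011*, 00-111*, 000-01*, 000-11*, 0000-0*, 0000-1*, 00000-*, 00001-*, 0001-1*, 001-11*, 0010-1*, 00101-*, 01-100*, 01-110*, 0101-0*, 011-00*, 011-01*, 011-11*, 0110-1*, 01100-*, 0111-0*, 0111-1*, 01110-*, 01111-*, 1-0001*, 1-0011*, 10-011*, 100-00*, 100-01*, 1000-1*, 10000-*, 10010-*, 110-11, 1100-1*
[col 2] -0-011, -00-01, -000-1, -0000-, 0-1-11, 0-10-1, 00--11, 00-0-1, 00-01-, 000--1, 0000--, 01-1-0, 011--1, 011-0-, 0111--, 1-00-1, 100-0-
Prime implicants: -0-011, -00-01, -000-1, -0000-, -11100, 0-1-11, 0-10-1, 00--11, 00-0-1, 00-01-, 000--1, 0000--, 01-1-0, 011--1, 011-0-, 0111--, 1-00-1, 100-0-, 110-11
PI chart (minterm → PIs covering it):
  0 | -0000-,0000--
  1 | -00-01,-000-1,-0000-,00-0-1,000--1,0000--
  2 | 00-01-,0000--
  3 | -0-011,-000-1,00--11,00-0-1,00-01-,000--1,0000--
  5 | -00-01,000--1
  7 | 00--11,000--1
  9 | 0-10-1,00-0-1
  10 | 00-01-  (sole → essential)
  11 | -0-011,0-1-11,0-10-1,00--11,00-0-1,00-01-
  15 | 0-1-11,00--11
  20 | 01-1-0  (sole → essential)
  22 | 01-1-0  (sole → essential)
  24 | 011-0-  (sole → essential)
  25 | 0-10-1,011--1,011-0-
  27 | 0-1-11,0-10-1,011--1
  28 | -11100,01-1-0,011-0-,0111--
  29 | 011--1,011-0-,0111--
  30 | 01-1-0,0111--
  31 | 0-1-11,011--1,0111--
  32 | -0000-,100-0-
  33 | -00-01,-000-1,-0000-,1-00-1,100-0-
  35 | -0-011,-000-1,1-00-1
  36 | 100-0-  (sole → essential)
  37 | -00-01,100-0-
  43 | -0-011  (sole → essential)
  49 | 1-00-1  (sole → essential)
  51 | 1-00-1,110-11
  55 | 110-11  (sole → essential)
  60 | -11100  (sole → essential)
Essential prime implicants: -0-011, -11100, 00-01-, 01-1-0, 011-0-, 1-00-1, 100-0-, 110-11

8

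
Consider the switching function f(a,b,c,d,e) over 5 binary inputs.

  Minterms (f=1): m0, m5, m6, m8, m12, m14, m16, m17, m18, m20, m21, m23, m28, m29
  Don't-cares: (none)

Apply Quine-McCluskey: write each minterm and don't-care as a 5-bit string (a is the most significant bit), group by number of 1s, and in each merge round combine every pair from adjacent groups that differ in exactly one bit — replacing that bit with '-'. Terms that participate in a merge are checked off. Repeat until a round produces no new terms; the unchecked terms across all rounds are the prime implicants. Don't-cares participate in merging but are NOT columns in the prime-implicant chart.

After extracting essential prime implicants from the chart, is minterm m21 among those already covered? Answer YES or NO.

Round 0: 00000✓ 00101✓ 00110✓ 01000✓ 01100✓ 01110✓ 10000✓ 10001✓ 10010✓ 10100✓ 10101✓ 10111✓ 11100✓ 11101✓
Round 1: -0000 -0101 -1100 0-000 0-110 01-00 011-0 1-100✓ 1-101✓ 10-00✓ 10-01✓ 100-0 1000-✓ 101-1 1010-✓ 1110-✓
Round 2: 1-10- 10-0-
PIs = {-0000, -0101, -1100, 0-000, 0-110, 01-00, 011-0, 1-10-, 10-0-, 100-0, 101-1}
Coverage chart:
  m0: -0000,0-000
  m5: -0101 ←essential
  m6: 0-110 ←essential
  m8: 0-000,01-00
  m12: -1100,01-00,011-0
  m14: 0-110,011-0
  m16: -0000,10-0-,100-0
  m17: 10-0- ←essential
  m18: 100-0 ←essential
  m20: 1-10-,10-0-
  m21: -0101,1-10-,10-0-,101-1
  m23: 101-1 ←essential
  m28: -1100,1-10-
  m29: 1-10- ←essential
Essential: -0101, 0-110, 1-10-, 10-0-, 100-0, 101-1

YES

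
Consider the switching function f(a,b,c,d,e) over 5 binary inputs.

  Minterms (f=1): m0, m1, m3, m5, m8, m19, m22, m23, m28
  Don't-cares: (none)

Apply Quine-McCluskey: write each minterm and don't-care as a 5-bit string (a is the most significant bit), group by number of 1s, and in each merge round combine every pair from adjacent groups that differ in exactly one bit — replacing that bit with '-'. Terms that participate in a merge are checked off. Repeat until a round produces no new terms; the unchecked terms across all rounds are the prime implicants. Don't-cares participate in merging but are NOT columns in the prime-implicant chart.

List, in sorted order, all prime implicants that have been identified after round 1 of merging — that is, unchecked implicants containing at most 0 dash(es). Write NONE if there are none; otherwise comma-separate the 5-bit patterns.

11100

Round 0: 00000✓ 00001✓ 00011✓ 00101✓ 01000✓ 10011✓ 10110✓ 10111✓ 11100
Round 1: -0011 0-000 00-01 000-1 0000- 10-11 1011-
PIs = {-0011, 0-000, 00-01, 000-1, 0000-, 10-11, 1011-, 11100}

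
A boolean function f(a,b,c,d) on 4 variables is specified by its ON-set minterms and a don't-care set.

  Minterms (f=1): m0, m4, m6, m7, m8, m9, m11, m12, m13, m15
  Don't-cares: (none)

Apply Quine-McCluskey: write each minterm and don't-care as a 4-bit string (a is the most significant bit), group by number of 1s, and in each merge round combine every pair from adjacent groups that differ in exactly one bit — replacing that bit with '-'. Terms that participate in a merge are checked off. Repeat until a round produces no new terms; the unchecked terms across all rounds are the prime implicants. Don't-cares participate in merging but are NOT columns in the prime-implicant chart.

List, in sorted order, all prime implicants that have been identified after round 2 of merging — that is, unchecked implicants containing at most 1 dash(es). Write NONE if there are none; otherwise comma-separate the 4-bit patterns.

Round 0: 0000✓ 0100✓ 0110✓ 0111✓ 1000✓ 1001✓ 1011✓ 1100✓ 1101✓ 1111✓
Round 1: -000✓ -100✓ -111 0-00✓ 01-0 011- 1-00✓ 1-01✓ 1-11✓ 10-1✓ 100-✓ 11-1✓ 110-✓
Round 2: --00 1--1 1-0-
PIs = {--00, -111, 01-0, 011-, 1--1, 1-0-}

-111, 01-0, 011-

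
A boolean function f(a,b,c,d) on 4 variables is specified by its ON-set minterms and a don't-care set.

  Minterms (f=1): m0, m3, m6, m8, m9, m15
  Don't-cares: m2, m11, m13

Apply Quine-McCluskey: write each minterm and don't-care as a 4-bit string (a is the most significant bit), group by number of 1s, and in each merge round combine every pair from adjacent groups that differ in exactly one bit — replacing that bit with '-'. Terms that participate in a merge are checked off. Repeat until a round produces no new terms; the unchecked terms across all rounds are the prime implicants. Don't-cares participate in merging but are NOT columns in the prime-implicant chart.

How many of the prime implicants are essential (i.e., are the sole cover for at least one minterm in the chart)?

2

Round 0: 0000✓ 0010✓ 0011✓ 0110✓ 1000✓ 1001✓ 1011✓ 1101✓ 1111✓
Round 1: -000 -011 0-10 00-0 001- 1-01✓ 1-11✓ 10-1✓ 100- 11-1✓
Round 2: 1--1
PIs = {-000, -011, 0-10, 00-0, 001-, 1--1, 100-}
Coverage chart:
  m0: -000,00-0
  m3: -011,001-
  m6: 0-10 ←essential
  m8: -000,100-
  m9: 1--1,100-
  m15: 1--1 ←essential
Essential: 0-10, 1--1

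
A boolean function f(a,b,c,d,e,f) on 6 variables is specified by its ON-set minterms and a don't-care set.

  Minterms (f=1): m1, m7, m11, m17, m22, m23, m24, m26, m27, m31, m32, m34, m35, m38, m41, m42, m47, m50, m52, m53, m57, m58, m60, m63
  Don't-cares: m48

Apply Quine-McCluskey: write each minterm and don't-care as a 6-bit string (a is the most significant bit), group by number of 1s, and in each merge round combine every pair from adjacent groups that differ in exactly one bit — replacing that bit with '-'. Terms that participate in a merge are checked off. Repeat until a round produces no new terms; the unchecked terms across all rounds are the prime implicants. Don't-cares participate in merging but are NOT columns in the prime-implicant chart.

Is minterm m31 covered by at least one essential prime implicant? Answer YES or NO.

Round 0: 000001✓ 000111✓ 001011✓ 010001✓ 010110✓ 010111✓ 011000✓ 011010✓ 011011✓ 011111✓ 100000✓ 100010✓ 100011✓ 100110✓ 101001✓ 101010✓ 101111✓ 110000✓ 110010✓ 110100✓ 110101✓ 111001✓ 111010✓ 111100✓ 111111✓
Round 1: -11010 -11111 0-0001 0-0111 0-1011 01-111 01011- 011-11 0110-0 01101- 1-0000✓ 1-0010✓ 1-1001 1-1010✓ 1-1111 10-010✓ 100-10 1000-0✓ 10001- 11-010✓ 11-100 110-00 1100-0✓ 11010-
Round 2: 1--010 1-00-0
PIs = {-11010, -11111, 0-0001, 0-0111, 0-1011, 01-111, 01011-, 011-11, 0110-0, 01101-, 1--010, 1-00-0, 1-1001, 1-1111, 100-10, 10001-, 11-100, 110-00, 11010-}
Coverage chart:
  m1: 0-0001 ←essential
  m7: 0-0111 ←essential
  m11: 0-1011 ←essential
  m17: 0-0001 ←essential
  m22: 01011- ←essential
  m23: 0-0111,01-111,01011-
  m24: 0110-0 ←essential
  m26: -11010,0110-0,01101-
  m27: 0-1011,011-11,01101-
  m31: -11111,01-111,011-11
  m32: 1-00-0 ←essential
  m34: 1--010,1-00-0,100-10,10001-
  m35: 10001- ←essential
  m38: 100-10 ←essential
  m41: 1-1001 ←essential
  m42: 1--010 ←essential
  m47: 1-1111 ←essential
  m50: 1--010,1-00-0
  m52: 11-100,110-00,11010-
  m53: 11010- ←essential
  m57: 1-1001 ←essential
  m58: -11010,1--010
  m60: 11-100 ←essential
  m63: -11111,1-1111
Essential: 0-0001, 0-0111, 0-1011, 01011-, 0110-0, 1--010, 1-00-0, 1-1001, 1-1111, 100-10, 10001-, 11-100, 11010-

NO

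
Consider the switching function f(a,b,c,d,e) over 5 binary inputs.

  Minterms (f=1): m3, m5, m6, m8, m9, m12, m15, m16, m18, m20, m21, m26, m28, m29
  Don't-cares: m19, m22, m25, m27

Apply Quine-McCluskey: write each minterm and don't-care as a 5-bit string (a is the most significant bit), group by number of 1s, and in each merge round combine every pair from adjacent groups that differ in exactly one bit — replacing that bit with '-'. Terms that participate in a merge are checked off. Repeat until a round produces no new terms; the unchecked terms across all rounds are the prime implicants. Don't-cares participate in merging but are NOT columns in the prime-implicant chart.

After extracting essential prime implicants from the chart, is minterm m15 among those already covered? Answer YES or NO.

[col 0] 00011*, 00101*, 00110*, 01000*, 01001*, 01100*, 01111, 10000*, 10010*, 10011*, 10100*, 10101*, 10110*, 11001*, 11010*, 11011*, 11100*, 11101*
[col 1] -0011, -0101, -0110, -1001, -1100, 01-00, 0100-, 1-010*, 1-011*, 1-100*, 1-101*, 10-00*, 10-10*, 100-0*, 1001-*, 101-0*, 1010-*, 11-01, 110-1, 1101-*, 1110-*
[col 2] 1-01-, 1-10-, 10--0
Prime implicants: -0011, -0101, -0110, -1001, -1100, 01-00, 0100-, 01111, 1-01-, 1-10-, 10--0, 11-01, 110-1
PI chart (minterm → PIs covering it):
  3 | -0011  (sole → essential)
  5 | -0101  (sole → essential)
  6 | -0110  (sole → essential)
  8 | 01-00,0100-
  9 | -1001,0100-
  12 | -1100,01-00
  15 | 01111  (sole → essential)
  16 | 10--0  (sole → essential)
  18 | 1-01-,10--0
  20 | 1-10-,10--0
  21 | -0101,1-10-
  26 | 1-01-  (sole → essential)
  28 | -1100,1-10-
  29 | 1-10-,11-01
Essential prime implicants: -0011, -0101, -0110, 01111, 1-01-, 10--0

YES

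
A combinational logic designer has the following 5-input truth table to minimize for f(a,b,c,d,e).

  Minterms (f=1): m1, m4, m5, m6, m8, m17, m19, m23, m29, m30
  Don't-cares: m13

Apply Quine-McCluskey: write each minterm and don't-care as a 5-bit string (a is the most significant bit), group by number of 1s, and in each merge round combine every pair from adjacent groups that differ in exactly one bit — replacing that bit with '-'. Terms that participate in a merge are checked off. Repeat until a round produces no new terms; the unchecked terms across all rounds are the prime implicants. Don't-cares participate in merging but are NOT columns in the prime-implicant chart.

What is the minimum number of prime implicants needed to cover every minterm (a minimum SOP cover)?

[col 0] 00001*, 00100*, 00101*, 00110*, 01000, 01101*, 10001*, 10011*, 10111*, 11101*, 11110
[col 1] -0001, -1101, 0-101, 00-01, 001-0, 0010-, 10-11, 100-1
Prime implicants: -0001, -1101, 0-101, 00-01, 001-0, 0010-, 01000, 10-11, 100-1, 11110
PI chart (minterm → PIs covering it):
  1 | -0001,00-01
  4 | 001-0,0010-
  5 | 0-101,00-01,0010-
  6 | 001-0  (sole → essential)
  8 | 01000  (sole → essential)
  17 | -0001,100-1
  19 | 10-11,100-1
  23 | 10-11  (sole → essential)
  29 | -1101  (sole → essential)
  30 | 11110  (sole → essential)
Essential prime implicants: -1101, 001-0, 01000, 10-11, 11110
Petrick residual → -0001, 0-101
Minimum SOP uses 7 PIs: b'c'd'e + bcd'e + a'cd'e + a'b'ce' + a'bc'd'e' + ab'de + abcde'

7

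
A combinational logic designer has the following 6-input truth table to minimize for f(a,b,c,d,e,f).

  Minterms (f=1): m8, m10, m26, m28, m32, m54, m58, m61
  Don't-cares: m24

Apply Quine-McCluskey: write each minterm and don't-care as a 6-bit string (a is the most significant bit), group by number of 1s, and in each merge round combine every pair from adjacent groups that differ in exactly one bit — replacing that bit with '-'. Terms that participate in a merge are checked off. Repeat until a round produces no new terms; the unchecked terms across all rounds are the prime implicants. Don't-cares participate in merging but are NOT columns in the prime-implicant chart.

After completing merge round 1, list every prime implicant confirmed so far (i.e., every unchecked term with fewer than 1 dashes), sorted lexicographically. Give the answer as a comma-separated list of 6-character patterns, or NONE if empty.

100000, 110110, 111101

Round 0: 001000✓ 001010✓ 011000✓ 011010✓ 011100✓ 100000 110110 111010✓ 111101
Round 1: -11010 0-1000✓ 0-1010✓ 0010-0✓ 011-00 0110-0✓
Round 2: 0-10-0
PIs = {-11010, 0-10-0, 011-00, 100000, 110110, 111101}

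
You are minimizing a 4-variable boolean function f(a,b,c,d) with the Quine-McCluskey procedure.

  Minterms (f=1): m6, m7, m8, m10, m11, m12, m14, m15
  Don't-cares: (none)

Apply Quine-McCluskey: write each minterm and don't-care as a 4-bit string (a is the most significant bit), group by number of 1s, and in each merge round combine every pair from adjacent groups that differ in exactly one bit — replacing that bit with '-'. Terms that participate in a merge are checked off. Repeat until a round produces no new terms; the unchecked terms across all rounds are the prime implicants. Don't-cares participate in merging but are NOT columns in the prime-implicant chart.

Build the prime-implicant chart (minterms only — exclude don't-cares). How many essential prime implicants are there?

[col 0] 0110*, 0111*, 1000*, 1010*, 1011*, 1100*, 1110*, 1111*
[col 1] -110*, -111*, 011-*, 1-00*, 1-10*, 1-11*, 10-0*, 101-*, 11-0*, 111-*
[col 2] -11-, 1--0, 1-1-
Prime implicants: -11-, 1--0, 1-1-
PI chart (minterm → PIs covering it):
  6 | -11-  (sole → essential)
  7 | -11-  (sole → essential)
  8 | 1--0  (sole → essential)
  10 | 1--0,1-1-
  11 | 1-1-  (sole → essential)
  12 | 1--0  (sole → essential)
  14 | -11-,1--0,1-1-
  15 | -11-,1-1-
Essential prime implicants: -11-, 1--0, 1-1-

3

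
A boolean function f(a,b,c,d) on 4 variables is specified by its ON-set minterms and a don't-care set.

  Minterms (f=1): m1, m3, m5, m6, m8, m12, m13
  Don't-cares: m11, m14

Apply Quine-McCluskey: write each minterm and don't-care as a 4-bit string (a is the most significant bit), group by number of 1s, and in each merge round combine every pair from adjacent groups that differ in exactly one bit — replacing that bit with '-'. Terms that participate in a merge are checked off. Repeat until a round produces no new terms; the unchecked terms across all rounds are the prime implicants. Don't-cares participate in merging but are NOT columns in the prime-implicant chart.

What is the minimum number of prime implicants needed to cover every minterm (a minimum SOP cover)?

4

size-2^0 implicants → 0001(✓)  0011(✓)  0101(✓)  0110(✓)  1000(✓)  1011(✓)  1100(✓)  1101(✓)  1110(✓)
size-2^1 implicants → -011  -101  -110  0-01  00-1  1-00  11-0  110-
Unchecked terms (primes): -011, -101, -110, 0-01, 00-1, 1-00, 11-0, 110-
Minterm coverage:
  m1 ⊆ 0-01,00-1
  m3 ⊆ -011,00-1
  m5 ⊆ -101,0-01
  m6 ⊆ -110 [E]
  m8 ⊆ 1-00 [E]
  m12 ⊆ 1-00,11-0,110-
  m13 ⊆ -101,110-
E = {-110, 1-00}
Petrick residual → -101, 00-1
Cover = bc'd + bcd' + a'b'd + ac'd'  |cover|=4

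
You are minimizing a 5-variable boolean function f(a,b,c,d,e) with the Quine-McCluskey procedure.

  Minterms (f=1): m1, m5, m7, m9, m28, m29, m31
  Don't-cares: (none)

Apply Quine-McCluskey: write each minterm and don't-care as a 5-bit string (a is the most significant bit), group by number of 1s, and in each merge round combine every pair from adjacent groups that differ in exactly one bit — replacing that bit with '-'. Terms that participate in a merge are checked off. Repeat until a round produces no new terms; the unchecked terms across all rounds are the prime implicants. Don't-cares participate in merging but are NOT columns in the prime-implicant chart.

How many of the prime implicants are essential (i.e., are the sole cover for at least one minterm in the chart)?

Round 0: 00001✓ 00101✓ 00111✓ 01001✓ 11100✓ 11101✓ 11111✓
Round 1: 0-001 00-01 001-1 111-1 1110-
PIs = {0-001, 00-01, 001-1, 111-1, 1110-}
Coverage chart:
  m1: 0-001,00-01
  m5: 00-01,001-1
  m7: 001-1 ←essential
  m9: 0-001 ←essential
  m28: 1110- ←essential
  m29: 111-1,1110-
  m31: 111-1 ←essential
Essential: 0-001, 001-1, 111-1, 1110-

4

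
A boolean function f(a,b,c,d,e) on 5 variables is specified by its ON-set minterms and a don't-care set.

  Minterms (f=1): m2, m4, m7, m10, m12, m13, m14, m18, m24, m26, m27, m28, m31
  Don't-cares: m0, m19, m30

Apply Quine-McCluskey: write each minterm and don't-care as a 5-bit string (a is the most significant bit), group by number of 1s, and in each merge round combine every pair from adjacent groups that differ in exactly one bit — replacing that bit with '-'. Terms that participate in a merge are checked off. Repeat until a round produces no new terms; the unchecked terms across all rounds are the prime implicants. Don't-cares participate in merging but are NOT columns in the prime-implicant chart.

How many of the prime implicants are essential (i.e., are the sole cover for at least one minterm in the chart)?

4

size-2^0 implicants → 00000(✓)  00010(✓)  00100(✓)  00111  01010(✓)  01100(✓)  01101(✓)  01110(✓)  10010(✓)  10011(✓)  11000(✓)  11010(✓)  11011(✓)  11100(✓)  11110(✓)  11111(✓)
size-2^1 implicants → -0010(✓)  -1010(✓)  -1100(✓)  -1110(✓)  0-010(✓)  0-100  00-00  000-0  01-10(✓)  011-0(✓)  0110-  1-010(✓)  1-011(✓)  1001-(✓)  11-00(✓)  11-10(✓)  11-11(✓)  110-0(✓)  1101-(✓)  111-0(✓)  1111-(✓)
size-2^2 implicants → --010  -1-10  -11-0  1-01-  11--0  11-1-
Unchecked terms (primes): --010, -1-10, -11-0, 0-100, 00-00, 000-0, 00111, 0110-, 1-01-, 11--0, 11-1-
Minterm coverage:
  m2 ⊆ --010,000-0
  m4 ⊆ 0-100,00-00
  m7 ⊆ 00111 [E]
  m10 ⊆ --010,-1-10
  m12 ⊆ -11-0,0-100,0110-
  m13 ⊆ 0110- [E]
  m14 ⊆ -1-10,-11-0
  m18 ⊆ --010,1-01-
  m24 ⊆ 11--0 [E]
  m26 ⊆ --010,-1-10,1-01-,11--0,11-1-
  m27 ⊆ 1-01-,11-1-
  m28 ⊆ -11-0,11--0
  m31 ⊆ 11-1- [E]
E = {00111, 0110-, 11--0, 11-1-}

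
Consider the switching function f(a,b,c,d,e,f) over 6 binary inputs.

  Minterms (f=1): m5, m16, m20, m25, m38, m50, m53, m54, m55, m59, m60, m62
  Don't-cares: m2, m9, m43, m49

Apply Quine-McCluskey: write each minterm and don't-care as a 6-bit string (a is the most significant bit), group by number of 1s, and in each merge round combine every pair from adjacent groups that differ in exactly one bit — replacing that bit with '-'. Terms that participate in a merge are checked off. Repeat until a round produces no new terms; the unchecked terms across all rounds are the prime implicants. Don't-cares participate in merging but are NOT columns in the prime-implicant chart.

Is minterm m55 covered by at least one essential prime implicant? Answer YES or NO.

NO

[col 0] 000010, 000101, 001001*, 010000*, 010100*, 011001*, 100110*, 101011*, 110001*, 110010*, 110101*, 110110*, 110111*, 111011*, 111100*, 111110*
[col 1] 0-1001, 010-00, 1-0110, 1-1011, 11-110, 110-01, 110-10, 1101-1, 11011-, 1111-0
Prime implicants: 0-1001, 000010, 000101, 010-00, 1-0110, 1-1011, 11-110, 110-01, 110-10, 1101-1, 11011-, 1111-0
PI chart (minterm → PIs covering it):
  5 | 000101  (sole → essential)
  16 | 010-00  (sole → essential)
  20 | 010-00  (sole → essential)
  25 | 0-1001  (sole → essential)
  38 | 1-0110  (sole → essential)
  50 | 110-10  (sole → essential)
  53 | 110-01,1101-1
  54 | 1-0110,11-110,110-10,11011-
  55 | 1101-1,11011-
  59 | 1-1011  (sole → essential)
  60 | 1111-0  (sole → essential)
  62 | 11-110,1111-0
Essential prime implicants: 0-1001, 000101, 010-00, 1-0110, 1-1011, 110-10, 1111-0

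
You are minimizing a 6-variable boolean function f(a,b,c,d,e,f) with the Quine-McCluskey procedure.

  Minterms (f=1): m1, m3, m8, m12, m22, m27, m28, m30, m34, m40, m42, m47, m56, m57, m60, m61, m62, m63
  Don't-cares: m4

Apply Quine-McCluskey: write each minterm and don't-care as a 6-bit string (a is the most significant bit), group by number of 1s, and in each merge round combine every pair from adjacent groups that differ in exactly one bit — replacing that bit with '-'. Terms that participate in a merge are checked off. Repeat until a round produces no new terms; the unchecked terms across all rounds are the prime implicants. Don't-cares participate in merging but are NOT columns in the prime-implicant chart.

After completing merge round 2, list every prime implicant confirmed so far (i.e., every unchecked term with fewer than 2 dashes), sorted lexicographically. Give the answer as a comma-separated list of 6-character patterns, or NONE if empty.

Round 0: 000001✓ 000011✓ 000100✓ 001000✓ 001100✓ 010110✓ 011011 011100✓ 011110✓ 100010✓ 101000✓ 101010✓ 101111✓ 111000✓ 111001✓ 111100✓ 111101✓ 111110✓ 111111✓
Round 1: -01000 -11100✓ -11110✓ 0-1100 00-100 0000-1 001-00 01-110 0111-0✓ 1-1000 1-1111 10-010 1010-0 111-00✓ 111-01✓ 11100-✓ 1111-0✓ 1111-1✓ 11110-✓ 11111-✓
Round 2: -111-0 111-0- 1111--
PIs = {-01000, -111-0, 0-1100, 00-100, 0000-1, 001-00, 01-110, 011011, 1-1000, 1-1111, 10-010, 1010-0, 111-0-, 1111--}

-01000, 0-1100, 00-100, 0000-1, 001-00, 01-110, 011011, 1-1000, 1-1111, 10-010, 1010-0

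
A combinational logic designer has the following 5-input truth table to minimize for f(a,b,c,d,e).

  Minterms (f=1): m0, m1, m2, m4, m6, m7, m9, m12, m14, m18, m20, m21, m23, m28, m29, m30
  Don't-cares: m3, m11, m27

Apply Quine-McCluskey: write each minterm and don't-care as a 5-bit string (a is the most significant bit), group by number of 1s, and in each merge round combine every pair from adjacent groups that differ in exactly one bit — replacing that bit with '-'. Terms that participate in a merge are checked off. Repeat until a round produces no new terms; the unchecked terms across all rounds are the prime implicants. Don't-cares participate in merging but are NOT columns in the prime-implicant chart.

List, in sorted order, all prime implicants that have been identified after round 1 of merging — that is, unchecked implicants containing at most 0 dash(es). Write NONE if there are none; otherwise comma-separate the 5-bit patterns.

NONE

size-2^0 implicants → 00000(✓)  00001(✓)  00010(✓)  00011(✓)  00100(✓)  00110(✓)  00111(✓)  01001(✓)  01011(✓)  01100(✓)  01110(✓)  10010(✓)  10100(✓)  10101(✓)  10111(✓)  11011(✓)  11100(✓)  11101(✓)  11110(✓)
size-2^1 implicants → -0010  -0100(✓)  -0111  -1011  -1100(✓)  -1110(✓)  0-001(✓)  0-011(✓)  0-100(✓)  0-110(✓)  00-00(✓)  00-10(✓)  00-11(✓)  000-0(✓)  000-1(✓)  0000-(✓)  0001-(✓)  001-0(✓)  0011-(✓)  010-1(✓)  011-0(✓)  1-100(✓)  1-101(✓)  101-1  1010-(✓)  111-0(✓)  1110-(✓)
size-2^2 implicants → --100  -11-0  0-0-1  0-1-0  00--0  00-1-  000--  1-10-
Unchecked terms (primes): --100, -0010, -0111, -1011, -11-0, 0-0-1, 0-1-0, 00--0, 00-1-, 000--, 1-10-, 101-1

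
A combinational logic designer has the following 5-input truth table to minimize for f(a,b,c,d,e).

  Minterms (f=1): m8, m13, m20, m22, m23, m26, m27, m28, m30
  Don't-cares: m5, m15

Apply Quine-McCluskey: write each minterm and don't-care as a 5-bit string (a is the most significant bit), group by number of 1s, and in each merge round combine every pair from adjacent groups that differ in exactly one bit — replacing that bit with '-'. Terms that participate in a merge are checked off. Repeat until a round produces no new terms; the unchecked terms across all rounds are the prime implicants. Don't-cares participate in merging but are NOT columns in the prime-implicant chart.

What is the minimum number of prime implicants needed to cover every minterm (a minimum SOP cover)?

5

[col 0] 00101*, 01000, 01101*, 01111*, 10100*, 10110*, 10111*, 11010*, 11011*, 11100*, 11110*
[col 1] 0-101, 011-1, 1-100*, 1-110*, 101-0*, 1011-, 11-10, 1101-, 111-0*
[col 2] 1-1-0
Prime implicants: 0-101, 01000, 011-1, 1-1-0, 1011-, 11-10, 1101-
PI chart (minterm → PIs covering it):
  8 | 01000  (sole → essential)
  13 | 0-101,011-1
  20 | 1-1-0  (sole → essential)
  22 | 1-1-0,1011-
  23 | 1011-  (sole → essential)
  26 | 11-10,1101-
  27 | 1101-  (sole → essential)
  28 | 1-1-0  (sole → essential)
  30 | 1-1-0,11-10
Essential prime implicants: 01000, 1-1-0, 1011-, 1101-
Petrick residual → 0-101
Minimum SOP uses 5 PIs: a'cd'e + a'bc'd'e' + ace' + ab'cd + abc'd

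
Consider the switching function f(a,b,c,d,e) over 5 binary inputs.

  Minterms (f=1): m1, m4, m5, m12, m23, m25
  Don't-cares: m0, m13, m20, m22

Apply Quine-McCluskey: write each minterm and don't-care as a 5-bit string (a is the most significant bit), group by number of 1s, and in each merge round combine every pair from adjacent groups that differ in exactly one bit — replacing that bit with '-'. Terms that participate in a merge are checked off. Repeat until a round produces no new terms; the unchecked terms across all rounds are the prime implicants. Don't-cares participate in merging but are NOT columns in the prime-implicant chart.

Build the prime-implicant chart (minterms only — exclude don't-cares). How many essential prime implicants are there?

4

[col 0] 00000*, 00001*, 00100*, 00101*, 01100*, 01101*, 10100*, 10110*, 10111*, 11001
[col 1] -0100, 0-100*, 0-101*, 00-00*, 00-01*, 0000-*, 0010-*, 0110-*, 101-0, 1011-
[col 2] 0-10-, 00-0-
Prime implicants: -0100, 0-10-, 00-0-, 101-0, 1011-, 11001
PI chart (minterm → PIs covering it):
  1 | 00-0-  (sole → essential)
  4 | -0100,0-10-,00-0-
  5 | 0-10-,00-0-
  12 | 0-10-  (sole → essential)
  23 | 1011-  (sole → essential)
  25 | 11001  (sole → essential)
Essential prime implicants: 0-10-, 00-0-, 1011-, 11001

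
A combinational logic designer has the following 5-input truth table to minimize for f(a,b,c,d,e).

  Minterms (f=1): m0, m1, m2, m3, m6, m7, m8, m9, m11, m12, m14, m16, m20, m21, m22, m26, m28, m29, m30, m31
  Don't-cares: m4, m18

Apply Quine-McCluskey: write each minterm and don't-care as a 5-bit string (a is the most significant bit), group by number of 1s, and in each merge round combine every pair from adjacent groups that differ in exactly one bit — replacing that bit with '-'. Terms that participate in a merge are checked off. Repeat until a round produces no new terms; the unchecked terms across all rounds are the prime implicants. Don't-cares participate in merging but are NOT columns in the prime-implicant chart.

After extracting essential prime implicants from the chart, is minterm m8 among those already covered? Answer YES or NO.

[col 0] 00000*, 00001*, 00010*, 00011*, 00100*, 00110*, 00111*, 01000*, 01001*, 01011*, 01100*, 01110*, 10000*, 10010*, 10100*, 10101*, 10110*, 11010*, 11100*, 11101*, 11110*, 11111*
[col 1] -0000*, -0010*, -0100*, -0110*, -1100*, -1110*, 0-000*, 0-001*, 0-011*, 0-100*, 0-110*, 00-00*, 00-10*, 00-11*, 000-0*, 000-1*, 0000-*, 0001-*, 001-0*, 0011-*, 01-00*, 010-1*, 0100-*, 011-0*, 1-010*, 1-100*, 1-101*, 1-110*, 10-00*, 10-10*, 100-0*, 101-0*, 1010-*, 11-10*, 111-0*, 111-1*, 1110-*, 1111-*
[col 2] --100*, --110*, -0-00*, -0-10*, -00-0*, -01-0*, -11-0*, 0--00, 0-0-1, 0-00-, 0-1-0*, 00--0*, 00-1-, 000--, 1--10, 1-1-0*, 1-10-, 10--0*, 111--
[col 3] --1-0, -0--0
Prime implicants: --1-0, -0--0, 0--00, 0-0-1, 0-00-, 00-1-, 000--, 1--10, 1-10-, 111--
PI chart (minterm → PIs covering it):
  0 | -0--0,0--00,0-00-,000--
  1 | 0-0-1,0-00-,000--
  2 | -0--0,00-1-,000--
  3 | 0-0-1,00-1-,000--
  6 | --1-0,-0--0,00-1-
  7 | 00-1-  (sole → essential)
  8 | 0--00,0-00-
  9 | 0-0-1,0-00-
  11 | 0-0-1  (sole → essential)
  12 | --1-0,0--00
  14 | --1-0  (sole → essential)
  16 | -0--0  (sole → essential)
  20 | --1-0,-0--0,1-10-
  21 | 1-10-  (sole → essential)
  22 | --1-0,-0--0,1--10
  26 | 1--10  (sole → essential)
  28 | --1-0,1-10-,111--
  29 | 1-10-,111--
  30 | --1-0,1--10,111--
  31 | 111--  (sole → essential)
Essential prime implicants: --1-0, -0--0, 0-0-1, 00-1-, 1--10, 1-10-, 111--

NO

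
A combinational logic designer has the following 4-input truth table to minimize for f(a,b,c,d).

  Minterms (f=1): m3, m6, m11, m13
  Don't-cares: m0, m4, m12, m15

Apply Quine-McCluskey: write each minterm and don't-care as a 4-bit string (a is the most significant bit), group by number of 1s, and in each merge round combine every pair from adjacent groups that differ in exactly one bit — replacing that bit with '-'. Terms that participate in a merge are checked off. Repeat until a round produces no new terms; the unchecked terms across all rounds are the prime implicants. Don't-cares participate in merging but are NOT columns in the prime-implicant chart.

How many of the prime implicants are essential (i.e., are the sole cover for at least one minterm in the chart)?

[col 0] 0000*, 0011*, 0100*, 0110*, 1011*, 1100*, 1101*, 1111*
[col 1] -011, -100, 0-00, 01-0, 1-11, 11-1, 110-
Prime implicants: -011, -100, 0-00, 01-0, 1-11, 11-1, 110-
PI chart (minterm → PIs covering it):
  3 | -011  (sole → essential)
  6 | 01-0  (sole → essential)
  11 | -011,1-11
  13 | 11-1,110-
Essential prime implicants: -011, 01-0

2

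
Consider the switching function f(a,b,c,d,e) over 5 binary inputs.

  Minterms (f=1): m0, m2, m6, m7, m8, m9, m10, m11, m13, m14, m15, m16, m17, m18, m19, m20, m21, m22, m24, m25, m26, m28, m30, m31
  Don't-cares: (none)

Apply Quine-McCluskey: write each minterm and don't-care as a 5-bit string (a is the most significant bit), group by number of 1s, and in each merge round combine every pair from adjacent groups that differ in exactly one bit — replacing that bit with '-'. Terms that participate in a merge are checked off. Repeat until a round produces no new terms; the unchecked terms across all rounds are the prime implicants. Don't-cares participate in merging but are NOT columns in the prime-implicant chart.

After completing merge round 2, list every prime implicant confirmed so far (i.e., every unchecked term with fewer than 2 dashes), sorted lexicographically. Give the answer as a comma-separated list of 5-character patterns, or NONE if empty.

[col 0] 00000*, 00010*, 00110*, 00111*, 01000*, 01001*, 01010*, 01011*, 01101*, 01110*, 01111*, 10000*, 10001*, 10010*, 10011*, 10100*, 10101*, 10110*, 11000*, 11001*, 11010*, 11100*, 11110*, 11111*
[col 1] -0000*, -0010*, -0110*, -1000*, -1001*, -1010*, -1110*, -1111*, 0-000*, 0-010*, 0-110*, 0-111*, 00-10*, 000-0*, 0011-*, 01-01*, 01-10*, 01-11*, 010-0*, 010-1*, 0100-*, 0101-*, 011-1*, 0111-*, 1-000*, 1-001*, 1-010*, 1-100*, 1-110*, 10-00*, 10-01*, 10-10*, 100-0*, 100-1*, 1000-*, 1001-*, 101-0*, 1010-*, 11-00*, 11-10*, 110-0*, 1100-*, 111-0*, 1111-*
[col 2] --000*, --010*, --110*, -0-10*, -00-0*, -1-10*, -10-0*, -100-, -111-, 0--10*, 0-0-0*, 0-11-, 01--1, 01-1-, 010--, 1--00*, 1--10*, 1-0-0*, 1-00-, 1-1-0*, 10--0*, 10-0-, 100--, 11--0*
[col 3] ---10, --0-0, 1---0
Prime implicants: ---10, --0-0, -100-, -111-, 0-11-, 01--1, 01-1-, 010--, 1---0, 1-00-, 10-0-, 100--

NONE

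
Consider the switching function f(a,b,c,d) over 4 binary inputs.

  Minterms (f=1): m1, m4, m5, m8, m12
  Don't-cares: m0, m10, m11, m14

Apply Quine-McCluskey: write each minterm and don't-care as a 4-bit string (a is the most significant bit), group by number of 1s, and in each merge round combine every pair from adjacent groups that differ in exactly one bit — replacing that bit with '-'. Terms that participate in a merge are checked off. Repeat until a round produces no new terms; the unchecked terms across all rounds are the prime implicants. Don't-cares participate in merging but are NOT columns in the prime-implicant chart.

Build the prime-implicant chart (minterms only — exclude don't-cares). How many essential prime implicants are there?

Round 0: 0000✓ 0001✓ 0100✓ 0101✓ 1000✓ 1010✓ 1011✓ 1100✓ 1110✓
Round 1: -000✓ -100✓ 0-00✓ 0-01✓ 000-✓ 010-✓ 1-00✓ 1-10✓ 10-0✓ 101- 11-0✓
Round 2: --00 0-0- 1--0
PIs = {--00, 0-0-, 1--0, 101-}
Coverage chart:
  m1: 0-0- ←essential
  m4: --00,0-0-
  m5: 0-0- ←essential
  m8: --00,1--0
  m12: --00,1--0
Essential: 0-0-

1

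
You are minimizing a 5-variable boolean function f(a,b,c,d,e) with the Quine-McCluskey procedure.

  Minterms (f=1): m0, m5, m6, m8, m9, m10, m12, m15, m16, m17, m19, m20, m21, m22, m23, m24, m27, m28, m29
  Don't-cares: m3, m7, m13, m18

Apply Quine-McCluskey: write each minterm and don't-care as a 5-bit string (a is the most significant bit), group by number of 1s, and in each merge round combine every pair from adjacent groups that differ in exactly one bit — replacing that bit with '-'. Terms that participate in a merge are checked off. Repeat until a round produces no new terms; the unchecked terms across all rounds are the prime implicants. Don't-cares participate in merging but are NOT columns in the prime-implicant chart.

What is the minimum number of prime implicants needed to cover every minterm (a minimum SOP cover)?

size-2^0 implicants → 00000(✓)  00011(✓)  00101(✓)  00110(✓)  00111(✓)  01000(✓)  01001(✓)  01010(✓)  01100(✓)  01101(✓)  01111(✓)  10000(✓)  10001(✓)  10010(✓)  10011(✓)  10100(✓)  10101(✓)  10110(✓)  10111(✓)  11000(✓)  11011(✓)  11100(✓)  11101(✓)
size-2^1 implicants → -0000(✓)  -0011(✓)  -0101(✓)  -0110(✓)  -0111(✓)  -1000(✓)  -1100(✓)  -1101(✓)  0-000(✓)  0-101(✓)  0-111(✓)  00-11(✓)  001-1(✓)  0011-(✓)  01-00(✓)  01-01(✓)  010-0  0100-(✓)  011-1(✓)  0110-(✓)  1-000(✓)  1-011  1-100(✓)  1-101(✓)  10-00(✓)  10-01(✓)  10-10(✓)  10-11(✓)  100-0(✓)  100-1(✓)  1000-(✓)  1001-(✓)  101-0(✓)  101-1(✓)  1010-(✓)  1011-(✓)  11-00(✓)  1110-(✓)
size-2^2 implicants → --000  --101  -0-11  -01-1  -011-  -1-00  -110-  0-1-1  01-0-  1--00  1-10-  10--0(✓)  10--1(✓)  10-0-(✓)  10-1-(✓)  100--(✓)  101--(✓)
size-2^3 implicants → 10---
Unchecked terms (primes): --000, --101, -0-11, -01-1, -011-, -1-00, -110-, 0-1-1, 01-0-, 010-0, 1--00, 1-011, 1-10-, 10---
Minterm coverage:
  m0 ⊆ --000 [E]
  m5 ⊆ --101,-01-1,0-1-1
  m6 ⊆ -011- [E]
  m8 ⊆ --000,-1-00,01-0-,010-0
  m9 ⊆ 01-0- [E]
  m10 ⊆ 010-0 [E]
  m12 ⊆ -1-00,-110-,01-0-
  m15 ⊆ 0-1-1 [E]
  m16 ⊆ --000,1--00,10---
  m17 ⊆ 10--- [E]
  m19 ⊆ -0-11,1-011,10---
  m20 ⊆ 1--00,1-10-,10---
  m21 ⊆ --101,-01-1,1-10-,10---
  m22 ⊆ -011-,10---
  m23 ⊆ -0-11,-01-1,-011-,10---
  m24 ⊆ --000,-1-00,1--00
  m27 ⊆ 1-011 [E]
  m28 ⊆ -1-00,-110-,1--00,1-10-
  m29 ⊆ --101,-110-,1-10-
E = {--000, -011-, 0-1-1, 01-0-, 010-0, 1-011, 10---}
Petrick residual → -110-
Cover = c'd'e' + b'cd + bcd' + a'ce + a'bd' + a'bc'e' + ac'de + ab'  |cover|=8

8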